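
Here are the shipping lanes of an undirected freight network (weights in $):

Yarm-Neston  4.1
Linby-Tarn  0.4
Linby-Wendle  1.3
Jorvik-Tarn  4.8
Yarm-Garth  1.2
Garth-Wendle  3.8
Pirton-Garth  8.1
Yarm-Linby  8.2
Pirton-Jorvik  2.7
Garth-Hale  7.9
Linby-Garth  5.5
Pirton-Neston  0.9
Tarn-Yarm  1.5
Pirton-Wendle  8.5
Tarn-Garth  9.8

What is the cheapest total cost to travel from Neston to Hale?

$13.2

Compare a few routes:
Neston → Pirton → Garth → Hale: 0.9+8.1+7.9 = 16.9
Neston → Yarm → Garth → Hale: 4.1+1.2+7.9 = 13.2
Cheapest is Neston → Yarm → Garth → Hale at $13.2.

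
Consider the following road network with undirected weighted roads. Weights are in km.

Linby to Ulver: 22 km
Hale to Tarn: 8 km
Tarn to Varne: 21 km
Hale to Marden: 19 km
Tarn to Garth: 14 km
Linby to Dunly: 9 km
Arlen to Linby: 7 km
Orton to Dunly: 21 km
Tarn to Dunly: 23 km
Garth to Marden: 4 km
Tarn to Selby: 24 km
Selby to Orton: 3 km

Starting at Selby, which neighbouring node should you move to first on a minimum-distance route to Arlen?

Compare a few routes:
Selby - Orton - Dunly - Linby - Arlen: 3+21+9+7 = 40
Selby - Tarn - Dunly - Linby - Arlen: 24+23+9+7 = 63
Cheapest is Selby - Orton - Dunly - Linby - Arlen at 40 km.
So from Selby the first move is to Orton.

Orton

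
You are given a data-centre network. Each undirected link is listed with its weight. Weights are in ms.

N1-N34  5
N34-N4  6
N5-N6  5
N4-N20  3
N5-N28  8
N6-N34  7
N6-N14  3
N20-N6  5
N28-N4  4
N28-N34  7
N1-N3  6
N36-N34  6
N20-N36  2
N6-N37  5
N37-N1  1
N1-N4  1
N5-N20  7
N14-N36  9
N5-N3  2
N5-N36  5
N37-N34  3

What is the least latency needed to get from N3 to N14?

Compare a few routes:
N3–N1–N37–N6–N14: 6+1+5+3 = 15
N3–N5–N36–N14: 2+5+9 = 16
N3–N5–N20–N6–N14: 2+7+5+3 = 17
N3–N5–N6–N14: 2+5+3 = 10
The minimum is 10 ms via N3–N5–N6–N14.

10 ms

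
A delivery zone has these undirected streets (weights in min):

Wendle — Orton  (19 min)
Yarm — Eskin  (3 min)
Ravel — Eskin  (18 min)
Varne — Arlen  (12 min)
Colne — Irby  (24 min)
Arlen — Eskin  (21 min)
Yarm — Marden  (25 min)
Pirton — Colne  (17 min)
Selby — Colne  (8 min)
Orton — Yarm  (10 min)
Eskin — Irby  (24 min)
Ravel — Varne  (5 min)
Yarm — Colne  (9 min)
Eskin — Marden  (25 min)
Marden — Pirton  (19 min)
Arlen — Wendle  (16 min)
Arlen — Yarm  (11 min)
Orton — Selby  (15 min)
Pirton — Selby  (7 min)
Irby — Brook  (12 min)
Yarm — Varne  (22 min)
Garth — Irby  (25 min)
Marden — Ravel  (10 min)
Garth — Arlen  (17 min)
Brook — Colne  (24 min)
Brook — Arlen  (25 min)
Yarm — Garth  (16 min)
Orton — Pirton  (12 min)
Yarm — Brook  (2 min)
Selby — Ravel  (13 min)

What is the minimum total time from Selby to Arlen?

Compare a few routes:
Selby → Colne → Yarm → Arlen: 8+9+11 = 28
Selby → Orton → Yarm → Arlen: 15+10+11 = 36
Selby → Ravel → Varne → Arlen: 13+5+12 = 30
Cheapest is Selby → Colne → Yarm → Arlen at 28 min.

28 min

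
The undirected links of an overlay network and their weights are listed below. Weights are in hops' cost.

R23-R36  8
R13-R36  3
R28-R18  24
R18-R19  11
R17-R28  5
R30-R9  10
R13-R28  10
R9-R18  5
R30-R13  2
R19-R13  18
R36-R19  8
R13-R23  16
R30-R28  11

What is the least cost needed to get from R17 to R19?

26 hops' cost

Running Dijkstra from R17:
R17: 0
R28: 5  (via R17)
R13: 15  (via R28)
R30: 16  (via R28)
R36: 18  (via R13)
R23: 26  (via R36)
R19: 26  (via R36)
Shortest route: R17–R28–R13–R36–R19 = 26 hops' cost.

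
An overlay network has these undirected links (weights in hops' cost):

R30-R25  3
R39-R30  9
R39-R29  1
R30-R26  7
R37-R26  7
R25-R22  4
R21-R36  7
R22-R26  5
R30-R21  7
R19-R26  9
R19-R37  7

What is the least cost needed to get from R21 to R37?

Compare a few routes:
R21 - R30 - R25 - R22 - R26 - R37: 7+3+4+5+7 = 26
R21 - R30 - R26 - R37: 7+7+7 = 21
The minimum is 21 hops' cost via R21 - R30 - R26 - R37.

21 hops' cost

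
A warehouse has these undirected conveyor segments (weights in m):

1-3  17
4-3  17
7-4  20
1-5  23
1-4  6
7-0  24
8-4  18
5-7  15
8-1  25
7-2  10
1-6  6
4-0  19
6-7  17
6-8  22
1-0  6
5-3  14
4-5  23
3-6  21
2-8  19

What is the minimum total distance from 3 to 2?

Running Dijkstra from 3:
3: 0
5: 14  (via 3)
1: 17  (via 3)
4: 17  (via 3)
6: 21  (via 3)
0: 23  (via 1)
7: 29  (via 5)
8: 35  (via 4)
2: 39  (via 7)
Shortest route: 3–5–7–2 = 39 m.

39 m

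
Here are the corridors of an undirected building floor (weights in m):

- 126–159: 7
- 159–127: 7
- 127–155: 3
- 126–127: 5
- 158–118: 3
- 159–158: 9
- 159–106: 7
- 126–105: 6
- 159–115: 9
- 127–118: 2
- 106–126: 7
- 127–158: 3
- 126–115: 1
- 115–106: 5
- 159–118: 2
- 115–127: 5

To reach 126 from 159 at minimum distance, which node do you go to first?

126

Enumerating some paths:
159–118–127–126: 2+2+5 = 9
159–126: 7 = 7
Cheapest is 159–126 at 7 m.
So from 159 the first move is to 126.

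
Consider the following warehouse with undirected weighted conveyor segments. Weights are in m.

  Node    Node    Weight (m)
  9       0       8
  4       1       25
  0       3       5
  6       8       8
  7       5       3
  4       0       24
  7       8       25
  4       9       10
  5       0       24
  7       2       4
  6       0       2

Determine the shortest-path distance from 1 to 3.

Settle nodes by increasing distance from 1:
1: 0
4: 25  (via 1)
9: 35  (via 4)
0: 43  (via 9)
6: 45  (via 0)
3: 48  (via 0)
Shortest route: 1 → 4 → 9 → 0 → 3 = 48 m.

48 m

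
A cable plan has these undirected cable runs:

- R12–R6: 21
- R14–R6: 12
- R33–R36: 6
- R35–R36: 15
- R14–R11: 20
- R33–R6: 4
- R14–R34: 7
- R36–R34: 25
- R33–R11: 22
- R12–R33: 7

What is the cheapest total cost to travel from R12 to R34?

Candidate routes:
R12 → R33 → R6 → R14 → R34: 7+4+12+7 = 30
R12 → R6 → R14 → R34: 21+12+7 = 40
R12 → R33 → R36 → R34: 7+6+25 = 38
Cheapest is R12 → R33 → R6 → R14 → R34 at 30.

30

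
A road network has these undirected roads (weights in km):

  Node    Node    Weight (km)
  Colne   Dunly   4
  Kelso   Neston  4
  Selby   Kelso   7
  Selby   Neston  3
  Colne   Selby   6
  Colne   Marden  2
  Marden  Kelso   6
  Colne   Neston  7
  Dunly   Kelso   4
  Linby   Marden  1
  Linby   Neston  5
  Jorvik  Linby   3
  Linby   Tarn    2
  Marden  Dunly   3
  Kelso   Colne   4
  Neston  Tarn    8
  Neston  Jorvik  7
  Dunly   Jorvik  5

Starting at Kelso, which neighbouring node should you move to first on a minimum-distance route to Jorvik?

Compare a few routes:
Kelso–Marden–Linby–Jorvik: 6+1+3 = 10
Kelso–Dunly–Jorvik: 4+5 = 9
Kelso–Colne–Marden–Linby–Jorvik: 4+2+1+3 = 10
Cheapest is Kelso–Dunly–Jorvik at 9 km.
So from Kelso the first move is to Dunly.

Dunly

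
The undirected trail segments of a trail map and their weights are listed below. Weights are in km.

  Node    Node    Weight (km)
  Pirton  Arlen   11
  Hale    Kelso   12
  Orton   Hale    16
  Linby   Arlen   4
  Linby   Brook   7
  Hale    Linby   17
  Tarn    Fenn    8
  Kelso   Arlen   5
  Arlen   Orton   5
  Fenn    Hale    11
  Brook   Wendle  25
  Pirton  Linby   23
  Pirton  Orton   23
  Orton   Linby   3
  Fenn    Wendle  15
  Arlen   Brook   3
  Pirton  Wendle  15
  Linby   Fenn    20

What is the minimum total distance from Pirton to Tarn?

Running Dijkstra from Pirton:
Pirton: 0
Arlen: 11  (via Pirton)
Brook: 14  (via Arlen)
Wendle: 15  (via Pirton)
Linby: 15  (via Arlen)
Kelso: 16  (via Arlen)
Orton: 16  (via Arlen)
Hale: 28  (via Kelso)
Fenn: 30  (via Wendle)
Tarn: 38  (via Fenn)
Shortest route: Pirton–Wendle–Fenn–Tarn = 38 km.

38 km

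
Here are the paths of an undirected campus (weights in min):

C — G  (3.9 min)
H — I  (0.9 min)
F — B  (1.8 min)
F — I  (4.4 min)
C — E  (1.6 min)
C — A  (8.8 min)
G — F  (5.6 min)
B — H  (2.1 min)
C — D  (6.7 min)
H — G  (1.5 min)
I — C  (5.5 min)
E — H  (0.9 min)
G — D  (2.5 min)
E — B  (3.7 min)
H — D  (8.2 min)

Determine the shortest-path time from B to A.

Enumerating some paths:
B → H → E → C → A: 2.1+0.9+1.6+8.8 = 13.4
B → H → G → C → A: 2.1+1.5+3.9+8.8 = 16.3
B → E → C → A: 3.7+1.6+8.8 = 14.1
The minimum is 13.4 min via B → H → E → C → A.

13.4 min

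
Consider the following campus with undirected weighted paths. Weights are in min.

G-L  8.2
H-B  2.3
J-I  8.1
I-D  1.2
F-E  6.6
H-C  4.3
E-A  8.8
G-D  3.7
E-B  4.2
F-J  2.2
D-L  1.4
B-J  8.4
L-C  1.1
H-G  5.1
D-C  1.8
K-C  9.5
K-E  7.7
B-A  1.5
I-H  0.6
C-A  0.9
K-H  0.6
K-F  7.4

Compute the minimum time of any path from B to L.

Running Dijkstra from B:
B: 0
A: 1.5  (via B)
H: 2.3  (via B)
C: 2.4  (via A)
I: 2.9  (via H)
K: 2.9  (via H)
L: 3.5  (via C)
Shortest route: B → A → C → L = 3.5 min.

3.5 min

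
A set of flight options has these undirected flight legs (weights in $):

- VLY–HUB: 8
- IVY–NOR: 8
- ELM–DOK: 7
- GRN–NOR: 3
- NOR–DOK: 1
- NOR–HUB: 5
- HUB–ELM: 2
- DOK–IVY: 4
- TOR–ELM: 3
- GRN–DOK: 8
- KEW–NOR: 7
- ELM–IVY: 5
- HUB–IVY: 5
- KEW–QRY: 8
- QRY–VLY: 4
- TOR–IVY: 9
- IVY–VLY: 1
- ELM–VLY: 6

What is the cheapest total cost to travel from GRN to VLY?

Enumerating some paths:
GRN → NOR → IVY → VLY: 3+8+1 = 12
GRN → DOK → IVY → VLY: 8+4+1 = 13
GRN → NOR → DOK → IVY → VLY: 3+1+4+1 = 9
Cheapest is GRN → NOR → DOK → IVY → VLY at $9.

$9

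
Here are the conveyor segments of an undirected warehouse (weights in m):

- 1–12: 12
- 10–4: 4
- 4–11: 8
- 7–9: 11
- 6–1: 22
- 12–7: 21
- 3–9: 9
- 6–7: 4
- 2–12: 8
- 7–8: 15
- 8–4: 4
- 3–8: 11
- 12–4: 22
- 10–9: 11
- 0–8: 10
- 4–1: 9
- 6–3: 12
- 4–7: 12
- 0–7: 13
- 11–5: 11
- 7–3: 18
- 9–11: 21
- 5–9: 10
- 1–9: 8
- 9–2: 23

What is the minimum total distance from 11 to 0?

Enumerating some paths:
11–4–8–0: 8+4+10 = 22
11–4–8–7–0: 8+4+15+13 = 40
11–4–7–0: 8+12+13 = 33
The minimum is 22 m via 11–4–8–0.

22 m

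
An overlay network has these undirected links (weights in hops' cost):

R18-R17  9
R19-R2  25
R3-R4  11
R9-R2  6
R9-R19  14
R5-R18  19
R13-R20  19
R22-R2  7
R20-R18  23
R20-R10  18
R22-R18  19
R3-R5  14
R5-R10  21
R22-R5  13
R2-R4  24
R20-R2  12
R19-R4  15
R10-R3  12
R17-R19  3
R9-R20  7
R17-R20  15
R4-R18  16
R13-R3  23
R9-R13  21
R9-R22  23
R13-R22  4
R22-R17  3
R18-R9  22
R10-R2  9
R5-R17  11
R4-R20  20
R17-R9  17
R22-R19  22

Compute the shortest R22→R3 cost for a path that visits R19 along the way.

32 hops' cost

Shortest R22→R19: R22 → R17 → R19 = 6
Best R19 to R3: R19 → R4 → R3 costing 26
Total via R19: 6 + 26 = 32 hops' cost.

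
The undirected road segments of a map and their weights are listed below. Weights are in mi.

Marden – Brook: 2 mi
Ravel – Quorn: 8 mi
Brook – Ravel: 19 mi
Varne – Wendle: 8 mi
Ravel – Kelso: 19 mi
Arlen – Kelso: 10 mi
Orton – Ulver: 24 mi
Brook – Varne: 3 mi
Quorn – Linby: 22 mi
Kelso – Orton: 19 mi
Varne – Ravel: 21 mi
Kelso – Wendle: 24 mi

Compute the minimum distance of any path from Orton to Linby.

Settle nodes by increasing distance from Orton:
Orton: 0
Kelso: 19  (via Orton)
Ulver: 24  (via Orton)
Arlen: 29  (via Kelso)
Ravel: 38  (via Kelso)
Wendle: 43  (via Kelso)
Quorn: 46  (via Ravel)
Varne: 51  (via Wendle)
Brook: 54  (via Varne)
Marden: 56  (via Brook)
Linby: 68  (via Quorn)
Shortest route: Orton–Kelso–Ravel–Quorn–Linby = 68 mi.

68 mi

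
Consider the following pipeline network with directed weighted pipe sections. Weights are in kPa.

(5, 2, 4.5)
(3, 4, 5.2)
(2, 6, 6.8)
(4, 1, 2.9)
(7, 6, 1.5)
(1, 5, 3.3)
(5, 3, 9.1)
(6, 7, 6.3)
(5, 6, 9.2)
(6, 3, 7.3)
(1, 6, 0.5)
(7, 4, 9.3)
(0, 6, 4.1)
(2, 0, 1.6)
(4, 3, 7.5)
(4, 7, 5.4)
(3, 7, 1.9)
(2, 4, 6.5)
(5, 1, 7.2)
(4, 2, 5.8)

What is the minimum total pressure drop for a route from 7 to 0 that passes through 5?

Best 7 to 5: 7 → 4 → 1 → 5 costing 15.5
Shortest 5→0: 5 → 2 → 0 = 6.1
Total via 5: 15.5 + 6.1 = 21.6 kPa.

21.6 kPa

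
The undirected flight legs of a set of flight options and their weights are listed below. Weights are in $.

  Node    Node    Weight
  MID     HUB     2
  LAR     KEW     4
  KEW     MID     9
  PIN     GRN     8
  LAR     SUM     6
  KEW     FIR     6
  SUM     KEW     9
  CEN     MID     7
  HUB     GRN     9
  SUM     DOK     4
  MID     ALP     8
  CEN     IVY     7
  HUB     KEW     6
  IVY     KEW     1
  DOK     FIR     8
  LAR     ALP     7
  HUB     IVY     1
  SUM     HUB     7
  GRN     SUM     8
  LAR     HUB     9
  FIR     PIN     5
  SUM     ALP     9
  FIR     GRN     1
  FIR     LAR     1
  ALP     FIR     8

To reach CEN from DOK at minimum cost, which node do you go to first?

Enumerating some paths:
DOK → SUM → HUB → MID → CEN: 4+7+2+7 = 20
DOK → SUM → HUB → IVY → CEN: 4+7+1+7 = 19
DOK → FIR → LAR → KEW → IVY → CEN: 8+1+4+1+7 = 21
The minimum is $19 via DOK → SUM → HUB → IVY → CEN.
So from DOK the first move is to SUM.

SUM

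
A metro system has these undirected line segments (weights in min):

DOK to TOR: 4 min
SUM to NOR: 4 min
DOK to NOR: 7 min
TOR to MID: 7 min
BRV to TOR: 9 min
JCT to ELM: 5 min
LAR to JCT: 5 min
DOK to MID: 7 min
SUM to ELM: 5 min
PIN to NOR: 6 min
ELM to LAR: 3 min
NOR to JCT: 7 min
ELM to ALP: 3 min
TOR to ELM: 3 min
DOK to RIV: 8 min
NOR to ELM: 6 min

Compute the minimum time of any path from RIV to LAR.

18 min

Running Dijkstra from RIV:
RIV: 0
DOK: 8  (via RIV)
TOR: 12  (via DOK)
NOR: 15  (via DOK)
MID: 15  (via DOK)
ELM: 15  (via TOR)
LAR: 18  (via ELM)
Shortest route: RIV → DOK → TOR → ELM → LAR = 18 min.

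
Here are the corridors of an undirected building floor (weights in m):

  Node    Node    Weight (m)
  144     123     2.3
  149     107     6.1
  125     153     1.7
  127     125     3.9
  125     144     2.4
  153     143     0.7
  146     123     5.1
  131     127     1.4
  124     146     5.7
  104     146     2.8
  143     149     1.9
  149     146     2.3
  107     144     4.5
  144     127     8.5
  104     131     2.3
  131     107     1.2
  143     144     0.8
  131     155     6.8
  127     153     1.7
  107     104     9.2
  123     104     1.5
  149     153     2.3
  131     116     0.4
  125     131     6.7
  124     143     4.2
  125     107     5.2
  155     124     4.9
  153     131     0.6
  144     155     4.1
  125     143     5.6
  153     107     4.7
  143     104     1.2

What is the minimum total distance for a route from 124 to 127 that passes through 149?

Shortest 124→149: 124 → 143 → 149 = 6.1
Best 149 to 127: 149 → 153 → 127 costing 4
Total via 149: 6.1 + 4 = 10.1 m.

10.1 m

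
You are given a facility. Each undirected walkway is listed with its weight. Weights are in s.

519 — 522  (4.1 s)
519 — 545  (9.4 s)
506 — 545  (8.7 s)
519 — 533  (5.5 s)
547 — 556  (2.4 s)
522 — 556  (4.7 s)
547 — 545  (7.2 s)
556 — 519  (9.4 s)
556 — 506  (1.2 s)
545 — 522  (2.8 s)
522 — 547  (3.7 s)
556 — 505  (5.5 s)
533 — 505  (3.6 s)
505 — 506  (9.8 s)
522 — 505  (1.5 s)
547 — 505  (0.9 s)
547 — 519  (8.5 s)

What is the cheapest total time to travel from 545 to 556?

7.5 s

Candidate routes:
545 - 522 - 547 - 556: 2.8+3.7+2.4 = 8.9
545 - 547 - 556: 7.2+2.4 = 9.6
545 - 522 - 556: 2.8+4.7 = 7.5
545 - 522 - 505 - 547 - 556: 2.8+1.5+0.9+2.4 = 7.6
The minimum is 7.5 s via 545 - 522 - 556.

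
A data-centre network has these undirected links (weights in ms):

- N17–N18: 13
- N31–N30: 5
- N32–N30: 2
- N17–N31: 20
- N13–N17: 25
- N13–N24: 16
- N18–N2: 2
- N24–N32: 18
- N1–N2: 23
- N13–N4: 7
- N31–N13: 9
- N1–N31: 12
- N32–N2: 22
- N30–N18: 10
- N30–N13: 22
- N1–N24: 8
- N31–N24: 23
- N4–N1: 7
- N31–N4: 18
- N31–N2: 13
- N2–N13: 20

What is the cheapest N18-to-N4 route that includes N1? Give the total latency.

32 ms

Best N18 to N1: N18–N2–N1 costing 25
Best N1 to N4: N1–N4 costing 7
Total via N1: 25 + 7 = 32 ms.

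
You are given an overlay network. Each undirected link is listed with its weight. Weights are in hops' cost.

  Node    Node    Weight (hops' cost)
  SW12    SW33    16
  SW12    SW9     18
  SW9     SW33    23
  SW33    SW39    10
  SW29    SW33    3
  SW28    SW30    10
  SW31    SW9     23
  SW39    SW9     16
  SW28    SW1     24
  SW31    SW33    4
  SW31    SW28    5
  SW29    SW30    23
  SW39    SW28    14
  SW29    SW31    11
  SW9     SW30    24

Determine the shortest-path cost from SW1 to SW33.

Enumerating some paths:
SW1–SW28–SW31–SW33: 24+5+4 = 33
SW1–SW28–SW31–SW29–SW33: 24+5+11+3 = 43
The minimum is 33 hops' cost via SW1–SW28–SW31–SW33.

33 hops' cost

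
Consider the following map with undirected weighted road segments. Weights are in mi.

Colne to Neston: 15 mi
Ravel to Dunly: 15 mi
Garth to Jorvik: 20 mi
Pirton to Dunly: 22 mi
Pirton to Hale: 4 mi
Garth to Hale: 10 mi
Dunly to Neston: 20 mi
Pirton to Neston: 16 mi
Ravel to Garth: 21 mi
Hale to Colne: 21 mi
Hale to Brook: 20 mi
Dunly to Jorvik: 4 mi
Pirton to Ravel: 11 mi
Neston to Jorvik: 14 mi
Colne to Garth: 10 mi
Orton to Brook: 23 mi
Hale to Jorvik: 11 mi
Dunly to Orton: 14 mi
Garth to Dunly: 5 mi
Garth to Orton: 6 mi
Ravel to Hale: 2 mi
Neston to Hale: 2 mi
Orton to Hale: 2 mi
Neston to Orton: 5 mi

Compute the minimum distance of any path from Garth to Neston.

10 mi

Running Dijkstra from Garth:
Garth: 0
Dunly: 5  (via Garth)
Orton: 6  (via Garth)
Hale: 8  (via Orton)
Jorvik: 9  (via Dunly)
Ravel: 10  (via Hale)
Neston: 10  (via Hale)
Shortest route: Garth–Orton–Hale–Neston = 10 mi.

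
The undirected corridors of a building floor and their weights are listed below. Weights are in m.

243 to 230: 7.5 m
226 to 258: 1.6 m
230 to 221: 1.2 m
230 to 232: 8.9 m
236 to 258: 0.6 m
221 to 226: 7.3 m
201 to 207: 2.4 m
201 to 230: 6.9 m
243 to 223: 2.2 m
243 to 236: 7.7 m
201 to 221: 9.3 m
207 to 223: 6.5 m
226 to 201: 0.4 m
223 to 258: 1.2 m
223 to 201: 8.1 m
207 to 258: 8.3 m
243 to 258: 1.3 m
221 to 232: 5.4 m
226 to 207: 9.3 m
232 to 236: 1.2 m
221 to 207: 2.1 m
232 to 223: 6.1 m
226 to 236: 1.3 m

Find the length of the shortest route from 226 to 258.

Compare a few routes:
226 → 236 → 258: 1.3+0.6 = 1.9
226 → 258: 1.6 = 1.6
Cheapest is 226 → 258 at 1.6 m.

1.6 m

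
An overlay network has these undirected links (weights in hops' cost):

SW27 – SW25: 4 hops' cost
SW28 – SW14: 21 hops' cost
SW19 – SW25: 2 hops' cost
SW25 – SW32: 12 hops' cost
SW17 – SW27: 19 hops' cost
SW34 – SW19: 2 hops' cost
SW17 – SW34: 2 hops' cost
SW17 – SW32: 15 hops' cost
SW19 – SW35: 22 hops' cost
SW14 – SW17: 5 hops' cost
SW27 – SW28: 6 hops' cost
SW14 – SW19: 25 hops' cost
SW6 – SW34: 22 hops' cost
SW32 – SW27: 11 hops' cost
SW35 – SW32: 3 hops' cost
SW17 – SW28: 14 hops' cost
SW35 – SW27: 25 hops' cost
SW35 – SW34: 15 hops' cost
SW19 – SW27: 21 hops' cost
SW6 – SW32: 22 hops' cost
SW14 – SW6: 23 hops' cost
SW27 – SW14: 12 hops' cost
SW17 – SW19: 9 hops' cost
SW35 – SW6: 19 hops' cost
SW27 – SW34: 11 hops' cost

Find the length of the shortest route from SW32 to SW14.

Enumerating some paths:
SW32 - SW17 - SW14: 15+5 = 20
SW32 - SW27 - SW14: 11+12 = 23
Cheapest is SW32 - SW17 - SW14 at 20 hops' cost.

20 hops' cost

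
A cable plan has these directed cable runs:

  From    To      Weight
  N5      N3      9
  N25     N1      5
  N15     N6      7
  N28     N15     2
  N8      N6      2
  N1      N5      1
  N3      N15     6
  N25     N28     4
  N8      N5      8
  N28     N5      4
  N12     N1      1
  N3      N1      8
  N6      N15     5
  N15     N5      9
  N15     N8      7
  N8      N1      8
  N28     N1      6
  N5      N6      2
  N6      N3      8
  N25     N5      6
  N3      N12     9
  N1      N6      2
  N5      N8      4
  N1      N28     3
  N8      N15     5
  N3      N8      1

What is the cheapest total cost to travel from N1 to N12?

19

Running Dijkstra from N1:
N1: 0
N5: 1  (via N1)
N6: 2  (via N1)
N28: 3  (via N1)
N15: 5  (via N28)
N8: 5  (via N5)
N3: 10  (via N5)
N12: 19  (via N3)
Shortest route: N1–N5–N3–N12 = 19.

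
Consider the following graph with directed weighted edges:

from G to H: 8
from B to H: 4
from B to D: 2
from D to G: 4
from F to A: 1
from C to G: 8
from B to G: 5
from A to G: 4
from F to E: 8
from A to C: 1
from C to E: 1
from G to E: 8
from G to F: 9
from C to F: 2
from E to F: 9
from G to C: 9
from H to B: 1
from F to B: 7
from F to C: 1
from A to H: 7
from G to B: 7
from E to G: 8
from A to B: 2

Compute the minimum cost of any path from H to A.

Enumerating some paths:
H - B - D - G - F - A: 1+2+4+9+1 = 17
H - B - G - F - A: 1+5+9+1 = 16
The minimum is 16 via H - B - G - F - A.

16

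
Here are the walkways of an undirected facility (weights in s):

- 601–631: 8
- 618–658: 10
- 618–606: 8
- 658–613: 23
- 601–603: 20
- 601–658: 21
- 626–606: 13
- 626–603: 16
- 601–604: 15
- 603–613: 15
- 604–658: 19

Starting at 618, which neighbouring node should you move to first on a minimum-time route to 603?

606

Enumerating some paths:
618 → 658 → 601 → 603: 10+21+20 = 51
618 → 658 → 613 → 603: 10+23+15 = 48
618 → 606 → 626 → 603: 8+13+16 = 37
Cheapest is 618 → 606 → 626 → 603 at 37 s.
So from 618 the first move is to 606.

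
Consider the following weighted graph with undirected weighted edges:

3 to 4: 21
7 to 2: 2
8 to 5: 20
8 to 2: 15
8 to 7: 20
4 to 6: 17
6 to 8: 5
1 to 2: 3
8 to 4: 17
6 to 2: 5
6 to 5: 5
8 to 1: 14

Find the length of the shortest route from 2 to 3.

Running Dijkstra from 2:
2: 0
7: 2  (via 2)
1: 3  (via 2)
6: 5  (via 2)
5: 10  (via 6)
8: 10  (via 6)
4: 22  (via 6)
3: 43  (via 4)
Shortest route: 2 → 6 → 4 → 3 = 43.

43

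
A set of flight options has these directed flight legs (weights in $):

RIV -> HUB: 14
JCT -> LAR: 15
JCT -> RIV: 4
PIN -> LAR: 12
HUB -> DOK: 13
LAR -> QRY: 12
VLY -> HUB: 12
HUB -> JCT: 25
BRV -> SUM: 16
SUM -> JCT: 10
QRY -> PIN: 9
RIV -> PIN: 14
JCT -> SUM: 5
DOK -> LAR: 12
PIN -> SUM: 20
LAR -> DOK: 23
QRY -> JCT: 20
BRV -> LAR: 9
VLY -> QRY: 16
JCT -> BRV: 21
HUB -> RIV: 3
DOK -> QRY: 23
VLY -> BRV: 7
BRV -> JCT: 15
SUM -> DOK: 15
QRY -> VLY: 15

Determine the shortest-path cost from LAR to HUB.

Running Dijkstra from LAR:
LAR: 0
QRY: 12  (via LAR)
PIN: 21  (via QRY)
DOK: 23  (via LAR)
VLY: 27  (via QRY)
JCT: 32  (via QRY)
BRV: 34  (via VLY)
RIV: 36  (via JCT)
SUM: 37  (via JCT)
HUB: 39  (via VLY)
Shortest route: LAR–QRY–VLY–HUB = $39.

$39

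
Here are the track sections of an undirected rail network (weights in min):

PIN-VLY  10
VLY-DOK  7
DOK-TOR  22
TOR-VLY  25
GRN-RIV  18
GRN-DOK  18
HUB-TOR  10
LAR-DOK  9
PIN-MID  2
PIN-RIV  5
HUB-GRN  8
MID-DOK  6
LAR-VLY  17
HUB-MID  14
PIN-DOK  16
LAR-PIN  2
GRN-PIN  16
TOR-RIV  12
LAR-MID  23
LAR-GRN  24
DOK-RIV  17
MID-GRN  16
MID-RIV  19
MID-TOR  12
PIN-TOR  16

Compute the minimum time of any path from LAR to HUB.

18 min

Candidate routes:
LAR → PIN → MID → HUB: 2+2+14 = 18
LAR → PIN → GRN → HUB: 2+16+8 = 26
LAR → PIN → MID → TOR → HUB: 2+2+12+10 = 26
LAR → PIN → MID → GRN → HUB: 2+2+16+8 = 28
The minimum is 18 min via LAR → PIN → MID → HUB.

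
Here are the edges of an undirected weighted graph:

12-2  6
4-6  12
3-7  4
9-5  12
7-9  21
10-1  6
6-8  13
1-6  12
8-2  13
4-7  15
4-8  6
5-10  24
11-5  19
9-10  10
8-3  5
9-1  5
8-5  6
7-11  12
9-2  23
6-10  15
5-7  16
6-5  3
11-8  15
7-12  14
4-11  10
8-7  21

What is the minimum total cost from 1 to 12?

34

Running Dijkstra from 1:
1: 0
9: 5  (via 1)
10: 6  (via 1)
6: 12  (via 1)
5: 15  (via 6)
8: 21  (via 5)
4: 24  (via 6)
3: 26  (via 8)
7: 26  (via 9)
2: 28  (via 9)
11: 34  (via 5)
12: 34  (via 2)
Shortest route: 1–9–2–12 = 34.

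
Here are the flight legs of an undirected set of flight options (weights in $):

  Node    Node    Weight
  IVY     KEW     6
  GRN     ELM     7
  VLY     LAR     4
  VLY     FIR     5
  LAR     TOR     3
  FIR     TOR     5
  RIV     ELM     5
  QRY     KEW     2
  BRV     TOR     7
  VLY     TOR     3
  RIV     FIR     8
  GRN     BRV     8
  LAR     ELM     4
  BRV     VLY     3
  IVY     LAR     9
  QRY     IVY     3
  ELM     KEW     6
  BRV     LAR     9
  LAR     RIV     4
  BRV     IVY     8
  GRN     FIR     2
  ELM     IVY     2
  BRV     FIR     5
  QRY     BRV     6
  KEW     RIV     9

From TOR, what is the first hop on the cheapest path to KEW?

LAR

Candidate routes:
TOR → LAR → ELM → KEW: 3+4+6 = 13
TOR → BRV → QRY → KEW: 7+6+2 = 15
TOR → VLY → BRV → QRY → KEW: 3+3+6+2 = 14
TOR → LAR → ELM → IVY → QRY → KEW: 3+4+2+3+2 = 14
The minimum is $13 via TOR → LAR → ELM → KEW.
So from TOR the first move is to LAR.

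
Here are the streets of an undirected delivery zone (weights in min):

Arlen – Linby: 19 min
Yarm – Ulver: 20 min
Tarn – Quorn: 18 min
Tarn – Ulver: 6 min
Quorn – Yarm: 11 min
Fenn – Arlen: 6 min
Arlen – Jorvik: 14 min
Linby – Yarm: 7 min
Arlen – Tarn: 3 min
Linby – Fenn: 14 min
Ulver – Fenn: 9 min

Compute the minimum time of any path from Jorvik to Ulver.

23 min

Shortest distances from Jorvik:
Jorvik: 0
Arlen: 14  (via Jorvik)
Tarn: 17  (via Arlen)
Fenn: 20  (via Arlen)
Ulver: 23  (via Tarn)
Shortest route: Jorvik → Arlen → Tarn → Ulver = 23 min.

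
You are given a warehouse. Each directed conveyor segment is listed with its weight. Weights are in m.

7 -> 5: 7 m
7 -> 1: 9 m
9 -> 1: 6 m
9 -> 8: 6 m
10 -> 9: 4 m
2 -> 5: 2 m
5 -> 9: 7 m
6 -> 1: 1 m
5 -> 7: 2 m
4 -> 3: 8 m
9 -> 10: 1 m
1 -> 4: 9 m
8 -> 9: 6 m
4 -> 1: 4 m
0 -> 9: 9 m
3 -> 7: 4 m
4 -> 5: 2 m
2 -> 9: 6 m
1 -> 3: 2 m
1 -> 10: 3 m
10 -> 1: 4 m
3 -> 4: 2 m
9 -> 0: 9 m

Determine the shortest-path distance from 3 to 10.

Running Dijkstra from 3:
3: 0
4: 2  (via 3)
5: 4  (via 4)
7: 4  (via 3)
1: 6  (via 4)
10: 9  (via 1)
Shortest route: 3–4–1–10 = 9 m.

9 m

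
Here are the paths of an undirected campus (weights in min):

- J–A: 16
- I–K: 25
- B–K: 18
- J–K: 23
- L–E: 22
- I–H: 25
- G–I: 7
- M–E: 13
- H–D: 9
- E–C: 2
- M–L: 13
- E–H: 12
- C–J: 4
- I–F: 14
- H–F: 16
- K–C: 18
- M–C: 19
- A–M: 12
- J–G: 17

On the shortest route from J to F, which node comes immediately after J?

C

Enumerating some paths:
J → G → I → F: 17+7+14 = 38
J → C → E → H → I → F: 4+2+12+25+14 = 57
J → C → E → H → F: 4+2+12+16 = 34
Cheapest is J → C → E → H → F at 34 min.
So from J the first move is to C.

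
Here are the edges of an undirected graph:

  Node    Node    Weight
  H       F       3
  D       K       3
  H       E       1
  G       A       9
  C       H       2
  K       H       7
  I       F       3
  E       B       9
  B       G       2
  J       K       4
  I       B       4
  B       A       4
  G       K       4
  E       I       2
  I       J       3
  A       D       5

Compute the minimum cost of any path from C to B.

9

Compare a few routes:
C–H–E–I–B: 2+1+2+4 = 9
C–H–F–I–B: 2+3+3+4 = 12
C–H–E–B: 2+1+9 = 12
The minimum is 9 via C–H–E–I–B.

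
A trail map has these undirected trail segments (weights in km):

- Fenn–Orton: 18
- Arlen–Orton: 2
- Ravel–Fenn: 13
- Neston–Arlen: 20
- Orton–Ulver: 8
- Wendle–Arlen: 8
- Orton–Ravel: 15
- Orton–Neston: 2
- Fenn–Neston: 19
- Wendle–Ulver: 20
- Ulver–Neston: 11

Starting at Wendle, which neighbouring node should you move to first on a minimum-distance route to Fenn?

Arlen

Compare a few routes:
Wendle - Arlen - Orton - Fenn: 8+2+18 = 28
Wendle - Arlen - Orton - Ravel - Fenn: 8+2+15+13 = 38
Wendle - Arlen - Orton - Neston - Fenn: 8+2+2+19 = 31
Cheapest is Wendle - Arlen - Orton - Fenn at 28 km.
So from Wendle the first move is to Arlen.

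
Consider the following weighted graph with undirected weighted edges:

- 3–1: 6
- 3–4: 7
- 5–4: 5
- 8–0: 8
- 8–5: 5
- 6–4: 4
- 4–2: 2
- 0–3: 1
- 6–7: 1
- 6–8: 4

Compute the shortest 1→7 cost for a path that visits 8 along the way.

Best 1 to 8: 1–3–0–8 costing 15
Shortest 8→7: 8–6–7 = 5
Total via 8: 15 + 5 = 20.

20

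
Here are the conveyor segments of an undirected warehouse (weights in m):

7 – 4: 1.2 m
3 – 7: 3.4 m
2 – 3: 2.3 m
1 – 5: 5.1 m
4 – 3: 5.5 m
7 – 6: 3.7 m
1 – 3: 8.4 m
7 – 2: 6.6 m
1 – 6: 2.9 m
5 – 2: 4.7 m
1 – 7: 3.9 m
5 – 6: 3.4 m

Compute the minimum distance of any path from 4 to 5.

8.3 m

Settle nodes by increasing distance from 4:
4: 0
7: 1.2  (via 4)
3: 4.6  (via 7)
6: 4.9  (via 7)
1: 5.1  (via 7)
2: 6.9  (via 3)
5: 8.3  (via 6)
Shortest route: 4 → 7 → 6 → 5 = 8.3 m.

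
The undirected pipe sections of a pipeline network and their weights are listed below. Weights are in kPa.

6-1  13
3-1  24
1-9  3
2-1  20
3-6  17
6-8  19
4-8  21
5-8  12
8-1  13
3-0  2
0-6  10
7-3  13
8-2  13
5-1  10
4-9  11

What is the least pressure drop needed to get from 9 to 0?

Compare a few routes:
9 → 1 → 6 → 0: 3+13+10 = 26
9 → 1 → 3 → 0: 3+24+2 = 29
9 → 1 → 6 → 3 → 0: 3+13+17+2 = 35
Cheapest is 9 → 1 → 6 → 0 at 26 kPa.

26 kPa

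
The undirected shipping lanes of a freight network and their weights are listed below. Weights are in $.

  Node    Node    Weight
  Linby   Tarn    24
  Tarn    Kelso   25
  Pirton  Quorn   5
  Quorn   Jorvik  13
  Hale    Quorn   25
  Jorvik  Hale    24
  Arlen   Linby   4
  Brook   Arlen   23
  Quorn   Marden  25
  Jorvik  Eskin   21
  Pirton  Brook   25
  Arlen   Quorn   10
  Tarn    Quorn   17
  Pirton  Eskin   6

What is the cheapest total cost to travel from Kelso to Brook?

Compare a few routes:
Kelso - Tarn - Quorn - Pirton - Brook: 25+17+5+25 = 72
Kelso - Tarn - Quorn - Arlen - Brook: 25+17+10+23 = 75
The minimum is $72 via Kelso - Tarn - Quorn - Pirton - Brook.

$72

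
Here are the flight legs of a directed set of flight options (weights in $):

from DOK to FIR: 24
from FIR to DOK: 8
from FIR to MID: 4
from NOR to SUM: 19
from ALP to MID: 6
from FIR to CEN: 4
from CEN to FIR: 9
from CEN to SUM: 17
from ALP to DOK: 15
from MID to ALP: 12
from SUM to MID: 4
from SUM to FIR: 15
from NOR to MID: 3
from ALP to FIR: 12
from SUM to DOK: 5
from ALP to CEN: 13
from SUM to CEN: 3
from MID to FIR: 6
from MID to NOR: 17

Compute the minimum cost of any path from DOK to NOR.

Compare a few routes:
DOK → FIR → MID → NOR: 24+4+17 = 45
DOK → FIR → CEN → SUM → MID → NOR: 24+4+17+4+17 = 66
Cheapest is DOK → FIR → MID → NOR at $45.

$45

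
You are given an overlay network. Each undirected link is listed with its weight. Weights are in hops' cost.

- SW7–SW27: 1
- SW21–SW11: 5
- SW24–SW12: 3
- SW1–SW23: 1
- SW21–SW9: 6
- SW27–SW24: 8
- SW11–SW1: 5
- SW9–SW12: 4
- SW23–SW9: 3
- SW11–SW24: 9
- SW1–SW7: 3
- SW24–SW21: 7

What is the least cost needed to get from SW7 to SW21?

13 hops' cost

Settle nodes by increasing distance from SW7:
SW7: 0
SW27: 1  (via SW7)
SW1: 3  (via SW7)
SW23: 4  (via SW1)
SW9: 7  (via SW23)
SW11: 8  (via SW1)
SW24: 9  (via SW27)
SW12: 11  (via SW9)
SW21: 13  (via SW9)
Shortest route: SW7 → SW1 → SW23 → SW9 → SW21 = 13 hops' cost.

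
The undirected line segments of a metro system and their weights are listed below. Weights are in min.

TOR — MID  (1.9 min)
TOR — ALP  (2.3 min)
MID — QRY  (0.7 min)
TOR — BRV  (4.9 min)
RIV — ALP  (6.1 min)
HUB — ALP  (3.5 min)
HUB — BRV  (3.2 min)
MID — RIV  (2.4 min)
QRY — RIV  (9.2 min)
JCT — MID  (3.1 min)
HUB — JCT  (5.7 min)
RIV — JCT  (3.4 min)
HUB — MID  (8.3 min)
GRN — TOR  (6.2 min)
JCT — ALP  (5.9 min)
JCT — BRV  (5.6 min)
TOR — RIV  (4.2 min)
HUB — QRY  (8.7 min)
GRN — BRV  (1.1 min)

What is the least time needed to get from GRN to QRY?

Settle nodes by increasing distance from GRN:
GRN: 0
BRV: 1.1  (via GRN)
HUB: 4.3  (via BRV)
TOR: 6  (via BRV)
JCT: 6.7  (via BRV)
ALP: 7.8  (via HUB)
MID: 7.9  (via TOR)
QRY: 8.6  (via MID)
Shortest route: GRN → BRV → TOR → MID → QRY = 8.6 min.

8.6 min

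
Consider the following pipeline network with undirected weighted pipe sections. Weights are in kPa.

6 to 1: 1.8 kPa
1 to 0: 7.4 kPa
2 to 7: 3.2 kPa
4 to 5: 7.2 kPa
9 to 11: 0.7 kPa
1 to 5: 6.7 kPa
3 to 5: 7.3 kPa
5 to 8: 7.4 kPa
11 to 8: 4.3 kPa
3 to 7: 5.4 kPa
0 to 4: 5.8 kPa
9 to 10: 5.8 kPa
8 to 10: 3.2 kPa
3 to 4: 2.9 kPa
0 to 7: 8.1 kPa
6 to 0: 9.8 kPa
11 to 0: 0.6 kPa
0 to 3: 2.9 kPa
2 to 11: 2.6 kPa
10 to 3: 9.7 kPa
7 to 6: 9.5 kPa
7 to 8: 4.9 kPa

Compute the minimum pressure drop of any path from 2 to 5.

Candidate routes:
2–11–8–5: 2.6+4.3+7.4 = 14.3
2–11–0–3–5: 2.6+0.6+2.9+7.3 = 13.4
2–7–8–5: 3.2+4.9+7.4 = 15.5
2–7–3–5: 3.2+5.4+7.3 = 15.9
Cheapest is 2–11–0–3–5 at 13.4 kPa.

13.4 kPa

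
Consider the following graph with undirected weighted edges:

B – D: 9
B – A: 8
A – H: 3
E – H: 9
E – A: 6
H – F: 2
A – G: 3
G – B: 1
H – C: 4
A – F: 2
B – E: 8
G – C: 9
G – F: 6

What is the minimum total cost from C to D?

19

Running Dijkstra from C:
C: 0
H: 4  (via C)
F: 6  (via H)
A: 7  (via H)
G: 9  (via C)
B: 10  (via G)
E: 13  (via H)
D: 19  (via B)
Shortest route: C–G–B–D = 19.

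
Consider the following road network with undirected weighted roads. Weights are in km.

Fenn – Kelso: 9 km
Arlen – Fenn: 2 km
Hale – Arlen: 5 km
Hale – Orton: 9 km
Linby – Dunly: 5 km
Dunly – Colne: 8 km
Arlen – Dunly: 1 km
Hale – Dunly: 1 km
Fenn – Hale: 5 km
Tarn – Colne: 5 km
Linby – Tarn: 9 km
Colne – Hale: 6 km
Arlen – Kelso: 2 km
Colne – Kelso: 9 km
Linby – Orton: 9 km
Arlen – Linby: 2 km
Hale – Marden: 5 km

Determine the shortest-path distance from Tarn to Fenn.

13 km

Shortest distances from Tarn:
Tarn: 0
Colne: 5  (via Tarn)
Linby: 9  (via Tarn)
Hale: 11  (via Colne)
Arlen: 11  (via Linby)
Dunly: 12  (via Hale)
Kelso: 13  (via Arlen)
Fenn: 13  (via Arlen)
Shortest route: Tarn → Linby → Arlen → Fenn = 13 km.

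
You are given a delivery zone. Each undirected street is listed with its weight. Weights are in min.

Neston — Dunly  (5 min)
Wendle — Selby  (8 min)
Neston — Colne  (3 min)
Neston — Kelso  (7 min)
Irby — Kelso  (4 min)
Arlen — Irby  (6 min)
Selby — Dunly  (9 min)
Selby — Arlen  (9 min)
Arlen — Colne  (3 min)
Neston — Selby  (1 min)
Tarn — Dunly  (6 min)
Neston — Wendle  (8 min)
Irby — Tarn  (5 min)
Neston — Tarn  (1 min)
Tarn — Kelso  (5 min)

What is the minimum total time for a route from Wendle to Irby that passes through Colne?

20 min

Shortest Wendle→Colne: Wendle → Neston → Colne = 11
Best Colne to Irby: Colne → Arlen → Irby costing 9
Total via Colne: 11 + 9 = 20 min.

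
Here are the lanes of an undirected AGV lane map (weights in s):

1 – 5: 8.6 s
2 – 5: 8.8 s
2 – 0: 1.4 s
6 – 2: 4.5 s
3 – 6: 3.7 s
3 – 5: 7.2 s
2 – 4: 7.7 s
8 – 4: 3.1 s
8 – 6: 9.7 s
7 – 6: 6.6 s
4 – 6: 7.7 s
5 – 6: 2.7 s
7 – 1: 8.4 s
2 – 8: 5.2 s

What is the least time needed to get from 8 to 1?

Shortest distances from 8:
8: 0
4: 3.1  (via 8)
2: 5.2  (via 8)
0: 6.6  (via 2)
6: 9.7  (via 8)
5: 12.4  (via 6)
3: 13.4  (via 6)
7: 16.3  (via 6)
1: 21  (via 5)
Shortest route: 8 → 6 → 5 → 1 = 21 s.

21 s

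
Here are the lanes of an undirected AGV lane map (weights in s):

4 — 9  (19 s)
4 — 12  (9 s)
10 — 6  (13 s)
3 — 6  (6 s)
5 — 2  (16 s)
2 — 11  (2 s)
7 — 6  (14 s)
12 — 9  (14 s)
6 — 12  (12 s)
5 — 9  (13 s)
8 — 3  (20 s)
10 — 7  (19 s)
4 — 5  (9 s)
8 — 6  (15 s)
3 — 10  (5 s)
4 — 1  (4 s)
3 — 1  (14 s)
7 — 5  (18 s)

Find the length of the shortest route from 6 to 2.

46 s

Settle nodes by increasing distance from 6:
6: 0
3: 6  (via 6)
10: 11  (via 3)
12: 12  (via 6)
7: 14  (via 6)
8: 15  (via 6)
1: 20  (via 3)
4: 21  (via 12)
9: 26  (via 12)
5: 30  (via 4)
2: 46  (via 5)
Shortest route: 6–12–4–5–2 = 46 s.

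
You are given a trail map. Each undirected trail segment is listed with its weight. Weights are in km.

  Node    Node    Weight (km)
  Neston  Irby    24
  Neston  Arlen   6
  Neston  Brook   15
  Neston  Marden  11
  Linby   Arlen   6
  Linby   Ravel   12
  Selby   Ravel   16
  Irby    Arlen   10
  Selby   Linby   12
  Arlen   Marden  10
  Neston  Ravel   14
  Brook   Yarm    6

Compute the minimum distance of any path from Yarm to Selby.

Settle nodes by increasing distance from Yarm:
Yarm: 0
Brook: 6  (via Yarm)
Neston: 21  (via Brook)
Arlen: 27  (via Neston)
Marden: 32  (via Neston)
Linby: 33  (via Arlen)
Ravel: 35  (via Neston)
Irby: 37  (via Arlen)
Selby: 45  (via Linby)
Shortest route: Yarm–Brook–Neston–Arlen–Linby–Selby = 45 km.

45 km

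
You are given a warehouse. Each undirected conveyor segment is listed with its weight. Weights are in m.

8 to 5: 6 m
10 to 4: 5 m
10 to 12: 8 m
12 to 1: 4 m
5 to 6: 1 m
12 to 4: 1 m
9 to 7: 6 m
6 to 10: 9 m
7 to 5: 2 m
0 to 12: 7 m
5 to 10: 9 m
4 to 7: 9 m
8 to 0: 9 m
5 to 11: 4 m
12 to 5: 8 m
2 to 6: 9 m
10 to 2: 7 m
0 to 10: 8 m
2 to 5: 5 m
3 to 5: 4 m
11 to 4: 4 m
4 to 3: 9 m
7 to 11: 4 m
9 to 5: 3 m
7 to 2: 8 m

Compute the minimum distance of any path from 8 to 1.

Settle nodes by increasing distance from 8:
8: 0
5: 6  (via 8)
6: 7  (via 5)
7: 8  (via 5)
0: 9  (via 8)
9: 9  (via 5)
3: 10  (via 5)
11: 10  (via 5)
2: 11  (via 5)
4: 14  (via 11)
12: 14  (via 5)
10: 15  (via 5)
1: 18  (via 12)
Shortest route: 8–5–12–1 = 18 m.

18 m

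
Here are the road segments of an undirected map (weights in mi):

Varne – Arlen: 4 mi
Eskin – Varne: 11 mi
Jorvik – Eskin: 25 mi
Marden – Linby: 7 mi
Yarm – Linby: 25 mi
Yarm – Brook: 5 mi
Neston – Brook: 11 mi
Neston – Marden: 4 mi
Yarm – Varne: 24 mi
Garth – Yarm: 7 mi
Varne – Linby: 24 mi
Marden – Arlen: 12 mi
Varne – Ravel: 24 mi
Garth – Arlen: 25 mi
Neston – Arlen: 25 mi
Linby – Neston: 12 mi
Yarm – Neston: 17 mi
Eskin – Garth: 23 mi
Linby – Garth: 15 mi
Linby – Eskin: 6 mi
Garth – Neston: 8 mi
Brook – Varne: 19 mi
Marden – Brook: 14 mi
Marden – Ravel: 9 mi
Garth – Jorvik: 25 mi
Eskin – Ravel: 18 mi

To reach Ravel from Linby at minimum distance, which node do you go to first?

Marden

Enumerating some paths:
Linby - Marden - Ravel: 7+9 = 16
Linby - Neston - Marden - Ravel: 12+4+9 = 25
Linby - Eskin - Ravel: 6+18 = 24
Linby - Garth - Neston - Marden - Ravel: 15+8+4+9 = 36
The minimum is 16 mi via Linby - Marden - Ravel.
So from Linby the first move is to Marden.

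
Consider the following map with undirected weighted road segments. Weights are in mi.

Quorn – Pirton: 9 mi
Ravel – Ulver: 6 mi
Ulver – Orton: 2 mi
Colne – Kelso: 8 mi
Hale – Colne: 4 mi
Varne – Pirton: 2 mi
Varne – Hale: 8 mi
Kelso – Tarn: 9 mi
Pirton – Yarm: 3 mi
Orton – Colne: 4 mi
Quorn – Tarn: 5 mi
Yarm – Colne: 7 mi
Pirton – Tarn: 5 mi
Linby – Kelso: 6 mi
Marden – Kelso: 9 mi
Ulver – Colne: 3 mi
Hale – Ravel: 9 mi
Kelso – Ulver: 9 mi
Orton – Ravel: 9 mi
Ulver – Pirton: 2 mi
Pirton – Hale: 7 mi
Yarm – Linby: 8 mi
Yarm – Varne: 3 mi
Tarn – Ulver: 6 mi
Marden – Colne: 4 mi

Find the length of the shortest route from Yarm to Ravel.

11 mi

Candidate routes:
Yarm - Pirton - Ulver - Ravel: 3+2+6 = 11
Yarm - Colne - Ulver - Ravel: 7+3+6 = 16
Yarm - Varne - Pirton - Ulver - Ravel: 3+2+2+6 = 13
Cheapest is Yarm - Pirton - Ulver - Ravel at 11 mi.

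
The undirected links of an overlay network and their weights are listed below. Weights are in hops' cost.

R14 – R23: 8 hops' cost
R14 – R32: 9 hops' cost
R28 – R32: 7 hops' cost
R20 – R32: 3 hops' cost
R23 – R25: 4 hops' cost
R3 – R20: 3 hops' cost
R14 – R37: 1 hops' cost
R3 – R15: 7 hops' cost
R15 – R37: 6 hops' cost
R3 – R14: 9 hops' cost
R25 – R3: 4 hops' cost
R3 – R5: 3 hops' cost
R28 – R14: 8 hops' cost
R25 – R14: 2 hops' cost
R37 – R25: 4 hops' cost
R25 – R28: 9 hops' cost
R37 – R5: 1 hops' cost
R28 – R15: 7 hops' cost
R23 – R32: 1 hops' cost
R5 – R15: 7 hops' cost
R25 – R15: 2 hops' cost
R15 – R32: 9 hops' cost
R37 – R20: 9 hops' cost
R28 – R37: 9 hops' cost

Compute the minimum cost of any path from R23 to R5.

8 hops' cost

Compare a few routes:
R23 - R25 - R14 - R37 - R5: 4+2+1+1 = 8
R23 - R32 - R20 - R3 - R5: 1+3+3+3 = 10
R23 - R25 - R37 - R5: 4+4+1 = 9
R23 - R14 - R37 - R5: 8+1+1 = 10
The minimum is 8 hops' cost via R23 - R25 - R14 - R37 - R5.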